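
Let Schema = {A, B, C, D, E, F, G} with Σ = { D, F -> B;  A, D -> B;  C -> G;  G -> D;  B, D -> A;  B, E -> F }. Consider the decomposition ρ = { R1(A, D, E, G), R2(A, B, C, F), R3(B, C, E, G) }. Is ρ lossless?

Chase test. Columns are A, B, C, D, E, F, G; row i has aⱼ where attribute j ∈ Ri, else bᵢⱼ.
Initial tableau (one row per fragment):
  row 1: a1 b12 b13 a4 a5 b16 a7
  row 2: a1 a2 a3 b24 b25 a6 b27
  row 3: b31 a2 a3 b34 a5 b36 a7
Rows 2 and 3 agree on C; apply C→G and equate their G entries.
Rows 1 and 2 agree on G; apply G→D and equate their D entries.
Rows 1 and 3 agree on G; apply G→D and equate their D entries.
Rows 2 and 3 agree on B, D; apply B, D→A and equate their A entries.
Rows 1 and 2 agree on A, D; apply A, D→B and equate their B entries.
Rows 1 and 3 agree on B, E; apply B, E→F and equate their F entries.
No row becomes fully distinguished — the join is lossy.

No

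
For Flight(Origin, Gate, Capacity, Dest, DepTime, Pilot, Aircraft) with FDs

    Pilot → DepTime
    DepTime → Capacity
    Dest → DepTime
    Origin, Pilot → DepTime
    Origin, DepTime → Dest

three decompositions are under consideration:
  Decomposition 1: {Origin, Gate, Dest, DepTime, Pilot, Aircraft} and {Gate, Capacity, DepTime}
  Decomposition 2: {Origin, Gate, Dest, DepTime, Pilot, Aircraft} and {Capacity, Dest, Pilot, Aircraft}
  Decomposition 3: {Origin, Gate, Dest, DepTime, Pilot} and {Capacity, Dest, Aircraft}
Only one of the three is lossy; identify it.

Decomposition 1: common = {Gate, DepTime}, closure = {Gate, Capacity, DepTime} → lossless.
Decomposition 2: common = {Dest, Pilot, Aircraft}, closure = {Capacity, Dest, DepTime, Pilot, Aircraft} → lossless.
Decomposition 3: common = {Dest}, closure = {Capacity, Dest, DepTime} → lossy.

Decomposition 3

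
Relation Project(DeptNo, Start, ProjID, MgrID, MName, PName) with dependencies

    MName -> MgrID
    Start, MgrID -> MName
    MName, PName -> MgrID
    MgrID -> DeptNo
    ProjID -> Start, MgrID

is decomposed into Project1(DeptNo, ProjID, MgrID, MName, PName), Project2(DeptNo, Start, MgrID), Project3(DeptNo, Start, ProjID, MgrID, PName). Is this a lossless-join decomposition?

Chase test. Columns are DeptNo, Start, ProjID, MgrID, MName, PName; row i has aⱼ where attribute j ∈ Projecti, else bᵢⱼ.
Initial tableau (one row per fragment):
  row 1: a1 b12 a3 a4 a5 a6
  row 2: a1 a2 b23 a4 b25 b26
  row 3: a1 a2 a3 a4 b35 a6
Rows 2 and 3 agree on Start, MgrID; apply Start, MgrID→MName and equate their MName entries.
Rows 1 and 3 agree on ProjID; apply ProjID→Start, MgrID and equate their Start, MgrID entries.
Rows 1 and 2 agree on Start, MgrID; apply Start, MgrID→MName and equate their MName entries.
Row 1 is now all distinguished symbols — the join is lossless.

Yes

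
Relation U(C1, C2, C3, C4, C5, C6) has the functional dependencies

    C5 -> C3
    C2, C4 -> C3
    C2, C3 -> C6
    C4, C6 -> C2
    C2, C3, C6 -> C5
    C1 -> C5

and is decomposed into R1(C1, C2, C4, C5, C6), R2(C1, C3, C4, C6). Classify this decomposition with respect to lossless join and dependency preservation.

lossless but not dependency-preserving

Lossless test: (C1, C4, C6)⁺ = {C1, C2, C3, C4, C5, C6}, which contains all of one fragment — lossless.
Dependency preservation: the restricted closure of {C5} across the fragments never reaches {C3}, so C5 → C3 cannot be enforced without a join — not preserved.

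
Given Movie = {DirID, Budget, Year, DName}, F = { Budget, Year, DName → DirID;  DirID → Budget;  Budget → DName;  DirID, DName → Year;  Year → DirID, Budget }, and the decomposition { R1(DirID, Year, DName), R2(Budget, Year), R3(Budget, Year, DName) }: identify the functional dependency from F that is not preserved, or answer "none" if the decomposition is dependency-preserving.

none

Budget, Year, DName → DirID: restricted closure across fragments reaches DirID.
DirID → Budget: restricted closure across fragments reaches Budget.
Budget → DName lies within R3.
DirID, DName → Year lies within R1.
Year → DirID, Budget: restricted closure across fragments reaches DirID, Budget.
Every dependency is enforceable on the fragments, so the decomposition is dependency-preserving.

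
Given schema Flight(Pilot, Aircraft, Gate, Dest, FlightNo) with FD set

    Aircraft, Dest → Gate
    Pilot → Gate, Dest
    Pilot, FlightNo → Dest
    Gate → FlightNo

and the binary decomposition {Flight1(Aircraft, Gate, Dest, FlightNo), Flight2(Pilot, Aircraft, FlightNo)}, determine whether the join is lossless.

No

Common attributes: Flight1 ∩ Flight2 = {Aircraft, FlightNo}.
No dependency enlarges {Aircraft, FlightNo}, so (Aircraft, FlightNo)⁺ = {Aircraft, FlightNo}.
The closure contains neither all of Flight1 = {Aircraft, Gate, Dest, FlightNo} nor all of Flight2 = {Pilot, Aircraft, FlightNo}, so the common attributes are not a superkey of either fragment. The join is lossy.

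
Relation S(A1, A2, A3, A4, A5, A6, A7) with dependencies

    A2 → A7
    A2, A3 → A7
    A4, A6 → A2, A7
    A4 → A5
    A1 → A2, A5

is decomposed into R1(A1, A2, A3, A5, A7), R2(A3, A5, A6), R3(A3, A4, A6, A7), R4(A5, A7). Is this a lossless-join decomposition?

Chase test. Columns are A1, A2, A3, A4, A5, A6, A7; row i has aⱼ where attribute j ∈ Ri, else bᵢⱼ.
Initial tableau (one row per fragment):
  row 1: a1 a2 a3 b14 a5 b16 a7
  row 2: b21 b22 a3 b24 a5 a6 b27
  row 3: b31 b32 a3 a4 b35 a6 a7
  row 4: b41 b42 b43 b44 a5 b46 a7
No row becomes fully distinguished — the join is lossy.

No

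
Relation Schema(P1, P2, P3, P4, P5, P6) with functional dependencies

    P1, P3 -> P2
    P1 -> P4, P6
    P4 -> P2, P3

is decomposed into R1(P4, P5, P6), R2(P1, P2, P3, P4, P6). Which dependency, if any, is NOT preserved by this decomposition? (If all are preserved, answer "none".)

none

P1, P3 → P2 lies within R2.
P1 → P4, P6 lies within R2.
P4 → P2, P3 lies within R2.
Every dependency is enforceable on the fragments, so the decomposition is dependency-preserving.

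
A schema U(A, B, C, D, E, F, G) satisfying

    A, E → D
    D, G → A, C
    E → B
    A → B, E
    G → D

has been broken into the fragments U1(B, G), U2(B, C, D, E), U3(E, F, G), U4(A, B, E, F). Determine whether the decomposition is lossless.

No

Chase test. Columns are A, B, C, D, E, F, G; row i has aⱼ where attribute j ∈ Ui, else bᵢⱼ.
Initial tableau (one row per fragment):
  row 1: b11 a2 b13 b14 b15 b16 a7
  row 2: b21 a2 a3 a4 a5 b26 b27
  row 3: b31 b32 b33 b34 a5 a6 a7
  row 4: a1 a2 b43 b44 a5 a6 b47
Rows 2 and 3 agree on E; apply E→B and equate their B entries.
Rows 1 and 3 agree on G; apply G→D and equate their D entries.
Rows 1 and 3 agree on D, G; apply D, G→A, C and equate their A, C entries.
Rows 1 and 3 agree on A; apply A→B, E and equate their B, E entries.
No row becomes fully distinguished — the join is lossy.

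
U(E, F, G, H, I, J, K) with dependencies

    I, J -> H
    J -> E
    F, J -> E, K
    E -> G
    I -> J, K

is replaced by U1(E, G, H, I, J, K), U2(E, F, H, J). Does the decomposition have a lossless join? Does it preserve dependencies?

Lossless test: (E, H, J)⁺ = {E, G, H, J}, which is a superkey of neither fragment — lossy.
Dependency preservation: the restricted closure of {F, J} across the fragments never reaches {E, K}, so F, J → E, K cannot be enforced without a join — not preserved.

lossy and not dependency-preserving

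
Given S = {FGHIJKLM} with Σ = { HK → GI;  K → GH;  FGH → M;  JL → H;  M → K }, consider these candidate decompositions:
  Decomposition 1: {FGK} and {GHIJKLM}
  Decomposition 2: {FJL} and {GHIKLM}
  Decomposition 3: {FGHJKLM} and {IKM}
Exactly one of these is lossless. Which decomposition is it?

Decomposition 3

Decomposition 1: common = {GK}, closure = {GHIK} → lossy.
Decomposition 2: common = {L}, closure = {L} → lossy.
Decomposition 3: common = {KM}, closure = {GHIKM} → lossless.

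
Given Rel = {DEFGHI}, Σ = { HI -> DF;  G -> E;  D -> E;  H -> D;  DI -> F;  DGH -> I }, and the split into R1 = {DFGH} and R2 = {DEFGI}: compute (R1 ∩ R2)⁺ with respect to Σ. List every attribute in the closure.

DEFG

R1 ∩ R2 = {DFG}.
G → E applies, adding E
Closure: {DEFG}.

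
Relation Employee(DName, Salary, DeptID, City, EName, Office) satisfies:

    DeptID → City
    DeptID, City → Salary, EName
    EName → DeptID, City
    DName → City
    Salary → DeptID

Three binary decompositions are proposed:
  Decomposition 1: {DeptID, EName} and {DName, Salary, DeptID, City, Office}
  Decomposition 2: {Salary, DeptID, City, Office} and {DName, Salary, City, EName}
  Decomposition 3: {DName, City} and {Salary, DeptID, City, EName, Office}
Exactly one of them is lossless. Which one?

Decomposition 1: common = {DeptID}, closure = {Salary, DeptID, City, EName} → lossless.
Decomposition 2: common = {Salary, City}, closure = {Salary, DeptID, City, EName} → lossy.
Decomposition 3: common = {City}, closure = {City} → lossy.

Decomposition 1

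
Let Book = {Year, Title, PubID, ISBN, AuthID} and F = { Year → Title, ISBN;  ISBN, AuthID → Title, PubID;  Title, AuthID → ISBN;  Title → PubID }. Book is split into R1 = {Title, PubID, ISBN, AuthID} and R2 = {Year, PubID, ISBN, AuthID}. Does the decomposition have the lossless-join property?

Yes

Common attributes: R1 ∩ R2 = {PubID, ISBN, AuthID}.
Closure of {PubID, ISBN, AuthID}: ISBN, AuthID → Title, PubID applies, adding Title. So (PubID, ISBN, AuthID)⁺ = {Title, PubID, ISBN, AuthID}.
This closure contains every attribute of R1, so R1 ∩ R2 → R1. The join is lossless.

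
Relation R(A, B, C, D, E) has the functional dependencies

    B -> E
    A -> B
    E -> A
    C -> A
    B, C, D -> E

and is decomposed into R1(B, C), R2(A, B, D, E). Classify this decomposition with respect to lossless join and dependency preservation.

lossy but dependency-preserving

Lossless test: (B)⁺ = {A, B, E}, which is a superkey of neither fragment — lossy.
Dependency preservation: C → A; B, C, D → E are not contained in any single fragment, but the restricted closure of each left-hand side across the fragments still reaches the right-hand side; the remaining FDs each lie inside some fragment. All dependencies are preserved.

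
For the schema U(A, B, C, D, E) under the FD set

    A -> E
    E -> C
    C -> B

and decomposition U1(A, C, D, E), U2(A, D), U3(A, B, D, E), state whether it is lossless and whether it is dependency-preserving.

lossless but not dependency-preserving

Lossless test (chase): Rows 1 and 2 agree on A; apply A→E and equate their E entries. Rows 1 and 2 agree on E; apply E→C and equate their C entries. Rows 1 and 3 agree on E; apply E→C and equate their C entries. Rows 1 and 2 agree on C; apply C→B and equate their B entries. Rows 1 and 3 agree on C; apply C→B and equate their B entries. Row 1 is now all distinguished symbols — the join is lossless.
Dependency preservation: the restricted closure of {C} across the fragments never reaches {B}, so C → B cannot be enforced without a join — not preserved.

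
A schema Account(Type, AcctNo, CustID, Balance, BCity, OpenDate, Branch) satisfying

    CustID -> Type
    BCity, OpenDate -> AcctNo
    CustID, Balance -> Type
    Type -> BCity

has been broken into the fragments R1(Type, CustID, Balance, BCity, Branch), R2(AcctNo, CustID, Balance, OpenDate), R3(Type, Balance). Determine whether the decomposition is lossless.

No

Chase test. Columns are Type, AcctNo, CustID, Balance, BCity, OpenDate, Branch; row i has aⱼ where attribute j ∈ Ri, else bᵢⱼ.
Initial tableau (one row per fragment):
  row 1: a1 b12 a3 a4 a5 b16 a7
  row 2: b21 a2 a3 a4 b25 a6 b27
  row 3: a1 b32 b33 a4 b35 b36 b37
Rows 1 and 2 agree on CustID; apply CustID→Type and equate their Type entries.
Rows 1 and 2 agree on Type; apply Type→BCity and equate their BCity entries.
Rows 1 and 3 agree on Type; apply Type→BCity and equate their BCity entries.
No row becomes fully distinguished — the join is lossy.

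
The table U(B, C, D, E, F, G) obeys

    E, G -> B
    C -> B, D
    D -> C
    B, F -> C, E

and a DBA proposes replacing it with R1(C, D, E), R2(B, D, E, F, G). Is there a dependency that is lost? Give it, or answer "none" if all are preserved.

none

E, G → B lies within R2.
C → B, D: restricted closure across fragments reaches B, D.
D → C lies within R1.
B, F → C, E: restricted closure across fragments reaches C, E.
Every dependency is enforceable on the fragments, so the decomposition is dependency-preserving.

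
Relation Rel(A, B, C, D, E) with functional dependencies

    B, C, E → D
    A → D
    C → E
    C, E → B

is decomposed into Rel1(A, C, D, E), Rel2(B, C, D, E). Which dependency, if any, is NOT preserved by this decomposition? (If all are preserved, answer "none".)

none

B, C, E → D lies within Rel2.
A → D lies within Rel1.
C → E lies within Rel1.
C, E → B lies within Rel2.
Every dependency is enforceable on the fragments, so the decomposition is dependency-preserving.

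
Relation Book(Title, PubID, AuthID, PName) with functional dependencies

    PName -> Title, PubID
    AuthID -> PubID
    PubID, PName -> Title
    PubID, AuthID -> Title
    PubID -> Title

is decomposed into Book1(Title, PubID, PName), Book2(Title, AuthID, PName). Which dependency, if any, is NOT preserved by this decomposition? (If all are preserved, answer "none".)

Check AuthID → PubID: no single fragment contains all of {PubID, AuthID}, and the restricted closure of {AuthID} across the fragments never reaches {PubID}.
PName → Title, PubID is preserved.
PubID, PName → Title is preserved.
PubID, AuthID → Title is preserved.
PubID → Title is preserved.

AuthID -> PubID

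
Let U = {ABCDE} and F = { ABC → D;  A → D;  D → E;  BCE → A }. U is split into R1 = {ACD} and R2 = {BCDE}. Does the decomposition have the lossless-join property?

No

Common attributes: R1 ∩ R2 = {CD}.
Closure of {CD}: D → E applies, adding E. So (CD)⁺ = {CDE}.
The closure contains neither all of R1 = {ACD} nor all of R2 = {BCDE}, so the common attributes are not a superkey of either fragment. The join is lossy.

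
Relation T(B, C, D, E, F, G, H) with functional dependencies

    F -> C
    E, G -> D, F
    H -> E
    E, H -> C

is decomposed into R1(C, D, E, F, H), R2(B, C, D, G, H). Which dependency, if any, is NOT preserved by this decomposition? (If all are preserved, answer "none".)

E, G -> D, F

Check E, G → D, F: no single fragment contains all of {D, E, F, G}, and the restricted closure of {E, G} across the fragments never reaches {D, F}.
F → C is preserved.
H → E is preserved.
E, H → C is preserved.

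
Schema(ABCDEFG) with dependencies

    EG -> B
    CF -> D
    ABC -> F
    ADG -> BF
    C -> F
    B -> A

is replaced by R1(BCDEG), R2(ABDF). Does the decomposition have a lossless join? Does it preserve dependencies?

Lossless test: (BD)⁺ = {ABD}, which is a superkey of neither fragment — lossy.
Dependency preservation: the restricted closure of {ABC} across the fragments never reaches {F}, so ABC → F cannot be enforced without a join — not preserved.

lossy and not dependency-preserving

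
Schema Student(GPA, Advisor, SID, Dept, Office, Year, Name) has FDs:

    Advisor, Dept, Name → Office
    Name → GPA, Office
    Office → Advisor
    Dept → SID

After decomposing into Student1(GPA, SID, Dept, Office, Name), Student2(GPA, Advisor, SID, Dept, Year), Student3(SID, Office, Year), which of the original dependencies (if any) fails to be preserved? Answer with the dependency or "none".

Check Office → Advisor: no single fragment contains all of {Advisor, Office}, and the restricted closure of {Office} across the fragments never reaches {Advisor}.
Advisor, Dept, Name → Office is preserved.
Name → GPA, Office is preserved.
Dept → SID is preserved.

Office → Advisor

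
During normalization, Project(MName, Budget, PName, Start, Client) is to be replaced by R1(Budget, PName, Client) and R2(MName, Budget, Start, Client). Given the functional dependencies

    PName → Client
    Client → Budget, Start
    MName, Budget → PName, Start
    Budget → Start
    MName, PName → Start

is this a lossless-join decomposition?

Common attributes: R1 ∩ R2 = {Budget, Client}.
Closure of {Budget, Client}: Client → Budget, Start applies, adding Start. So (Budget, Client)⁺ = {Budget, Start, Client}.
The closure contains neither all of R1 = {Budget, PName, Client} nor all of R2 = {MName, Budget, Start, Client}, so the common attributes are not a superkey of either fragment. The join is lossy.

No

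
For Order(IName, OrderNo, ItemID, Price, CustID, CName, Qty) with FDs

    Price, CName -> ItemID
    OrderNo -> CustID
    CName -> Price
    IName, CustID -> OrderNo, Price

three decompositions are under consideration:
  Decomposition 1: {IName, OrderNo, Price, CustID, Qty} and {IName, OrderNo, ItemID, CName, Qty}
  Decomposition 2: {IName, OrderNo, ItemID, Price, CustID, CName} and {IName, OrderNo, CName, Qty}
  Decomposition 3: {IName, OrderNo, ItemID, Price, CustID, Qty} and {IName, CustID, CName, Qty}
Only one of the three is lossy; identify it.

Decomposition 1: common = {IName, OrderNo, Qty}, closure = {IName, OrderNo, Price, CustID, Qty} → lossless.
Decomposition 2: common = {IName, OrderNo, CName}, closure = {IName, OrderNo, ItemID, Price, CustID, CName} → lossless.
Decomposition 3: common = {IName, CustID, Qty}, closure = {IName, OrderNo, Price, CustID, Qty} → lossy.

Decomposition 3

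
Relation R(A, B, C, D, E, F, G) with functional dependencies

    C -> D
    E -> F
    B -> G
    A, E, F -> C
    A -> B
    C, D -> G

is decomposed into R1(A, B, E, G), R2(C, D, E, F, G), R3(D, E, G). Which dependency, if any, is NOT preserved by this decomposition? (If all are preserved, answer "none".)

A, E, F -> C

Check A, E, F → C: no single fragment contains all of {A, C, E, F}, and the restricted closure of {A, E, F} across the fragments never reaches {C}.
C → D is preserved.
E → F is preserved.
B → G is preserved.
A → B is preserved.
C, D → G is preserved.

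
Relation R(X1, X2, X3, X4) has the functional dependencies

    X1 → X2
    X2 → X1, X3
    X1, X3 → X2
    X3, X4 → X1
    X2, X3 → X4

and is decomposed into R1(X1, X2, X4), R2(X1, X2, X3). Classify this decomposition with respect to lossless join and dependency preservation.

lossless but not dependency-preserving

Lossless test: (X1, X2)⁺ = {X1, X2, X3, X4}, which contains all of one fragment — lossless.
Dependency preservation: the restricted closure of {X3, X4} across the fragments never reaches {X1}, so X3, X4 → X1 cannot be enforced without a join — not preserved.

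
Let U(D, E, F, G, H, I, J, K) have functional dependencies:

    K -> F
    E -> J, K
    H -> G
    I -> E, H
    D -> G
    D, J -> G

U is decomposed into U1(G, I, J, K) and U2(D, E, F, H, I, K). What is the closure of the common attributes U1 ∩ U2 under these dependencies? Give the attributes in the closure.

U1 ∩ U2 = {I, K}.
K → F applies, adding F
I → E, H applies, adding E, H
E → J, K applies, adding J
H → G applies, adding G
Closure: {E, F, G, H, I, J, K}.

E, F, G, H, I, J, K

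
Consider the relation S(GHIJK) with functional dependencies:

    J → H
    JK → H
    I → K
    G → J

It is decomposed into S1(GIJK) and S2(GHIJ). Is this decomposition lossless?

Yes

Common attributes: S1 ∩ S2 = {GIJ}.
Closure of {GIJ}: J → H applies, adding H; I → K applies, adding K. So (GIJ)⁺ = {GHIJK}.
This closure contains every attribute of S1, so S1 ∩ S2 → S1. The join is lossless.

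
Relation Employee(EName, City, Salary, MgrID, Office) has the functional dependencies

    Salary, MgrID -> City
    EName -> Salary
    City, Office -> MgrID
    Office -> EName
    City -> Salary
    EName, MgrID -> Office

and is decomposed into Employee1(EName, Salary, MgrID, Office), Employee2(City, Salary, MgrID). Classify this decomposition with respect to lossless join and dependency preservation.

Lossless test: (Salary, MgrID)⁺ = {City, Salary, MgrID}, which contains all of one fragment — lossless.
Dependency preservation: the restricted closure of {City, Office} across the fragments never reaches {MgrID}, so City, Office → MgrID cannot be enforced without a join — not preserved.

lossless but not dependency-preserving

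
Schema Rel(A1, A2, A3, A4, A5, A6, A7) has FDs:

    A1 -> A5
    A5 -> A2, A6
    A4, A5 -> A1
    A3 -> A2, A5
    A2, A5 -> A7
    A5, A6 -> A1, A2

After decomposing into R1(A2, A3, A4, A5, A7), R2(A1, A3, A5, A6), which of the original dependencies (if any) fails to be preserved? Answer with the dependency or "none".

none

A1 → A5 lies within R2.
A5 → A2, A6: restricted closure across fragments reaches A2, A6.
A4, A5 → A1: restricted closure across fragments reaches A1.
A3 → A2, A5 lies within R1.
A2, A5 → A7 lies within R1.
A5, A6 → A1, A2: restricted closure across fragments reaches A1, A2.
Every dependency is enforceable on the fragments, so the decomposition is dependency-preserving.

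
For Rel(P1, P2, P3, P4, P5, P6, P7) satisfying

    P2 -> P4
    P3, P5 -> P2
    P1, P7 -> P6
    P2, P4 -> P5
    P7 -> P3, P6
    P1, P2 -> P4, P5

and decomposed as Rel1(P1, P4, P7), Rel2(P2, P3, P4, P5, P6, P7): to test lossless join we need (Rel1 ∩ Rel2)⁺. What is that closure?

Rel1 ∩ Rel2 = {P4, P7}.
P7 → P3, P6 applies, adding P3, P6
Closure: {P3, P4, P6, P7}.

P3, P4, P6, P7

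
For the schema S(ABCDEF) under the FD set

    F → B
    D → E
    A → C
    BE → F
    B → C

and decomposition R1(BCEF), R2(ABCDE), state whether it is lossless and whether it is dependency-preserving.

lossless and dependency-preserving

Lossless test: (BCE)⁺ = {BCEF}, which contains all of one fragment — lossless.
Dependency preservation: every FD's attributes lie within a single fragment, so each can be enforced locally — preserved.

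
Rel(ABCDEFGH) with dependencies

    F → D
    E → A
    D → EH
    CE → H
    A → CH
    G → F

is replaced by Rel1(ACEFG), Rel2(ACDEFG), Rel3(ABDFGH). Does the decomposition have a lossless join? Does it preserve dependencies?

lossless and dependency-preserving

Lossless test (chase): Rows 1 and 2 agree on F; apply F→D and equate their D entries. Rows 1 and 2 agree on D; apply D→EH and equate their EH entries. Rows 1 and 3 agree on D; apply D→EH and equate their EH entries. Rows 1 and 3 agree on A; apply A→CH and equate their CH entries. Row 3 is now all distinguished symbols — the join is lossless.
Dependency preservation: D → EH; CE → H; A → CH are not contained in any single fragment, but the restricted closure of each left-hand side across the fragments still reaches the right-hand side; the remaining FDs each lie inside some fragment. All dependencies are preserved.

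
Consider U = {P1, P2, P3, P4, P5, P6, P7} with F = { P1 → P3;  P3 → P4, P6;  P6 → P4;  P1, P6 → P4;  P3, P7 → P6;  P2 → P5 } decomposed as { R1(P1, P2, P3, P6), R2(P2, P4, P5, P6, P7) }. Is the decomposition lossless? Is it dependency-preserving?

lossy but dependency-preserving

Lossless test: (P2, P6)⁺ = {P2, P4, P5, P6}, which is a superkey of neither fragment — lossy.
Dependency preservation: P3 → P4, P6; P1, P6 → P4; P3, P7 → P6 are not contained in any single fragment, but the restricted closure of each left-hand side across the fragments still reaches the right-hand side; the remaining FDs each lie inside some fragment. All dependencies are preserved.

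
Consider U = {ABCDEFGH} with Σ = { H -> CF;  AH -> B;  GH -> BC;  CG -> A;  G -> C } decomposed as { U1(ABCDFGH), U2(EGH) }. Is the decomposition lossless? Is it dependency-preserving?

Lossless test: (GH)⁺ = {ABCFGH}, which is a superkey of neither fragment — lossy.
Dependency preservation: every FD's attributes lie within a single fragment, so each can be enforced locally — preserved.

lossy but dependency-preserving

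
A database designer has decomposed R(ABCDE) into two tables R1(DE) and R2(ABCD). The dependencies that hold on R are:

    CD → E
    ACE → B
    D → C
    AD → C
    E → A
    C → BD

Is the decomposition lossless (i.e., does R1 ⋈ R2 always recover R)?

Common attributes: R1 ∩ R2 = {D}.
Closure of {D}: D → C applies, adding C; C → BD applies, adding B; CD → E applies, adding E; E → A applies, adding A. So (D)⁺ = {ABCDE}.
This closure contains every attribute of R1, so R1 ∩ R2 → R1. The join is lossless.

Yes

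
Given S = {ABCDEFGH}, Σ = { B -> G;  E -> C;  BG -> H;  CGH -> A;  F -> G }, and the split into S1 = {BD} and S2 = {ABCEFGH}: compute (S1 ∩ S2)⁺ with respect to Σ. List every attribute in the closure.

BGH

S1 ∩ S2 = {B}.
B → G applies, adding G
BG → H applies, adding H
Closure: {BGH}.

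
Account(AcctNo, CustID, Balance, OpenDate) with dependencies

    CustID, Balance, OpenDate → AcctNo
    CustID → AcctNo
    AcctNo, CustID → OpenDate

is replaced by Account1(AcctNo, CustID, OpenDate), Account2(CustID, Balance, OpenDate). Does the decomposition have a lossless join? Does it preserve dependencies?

Lossless test: (CustID, OpenDate)⁺ = {AcctNo, CustID, OpenDate}, which contains all of one fragment — lossless.
Dependency preservation: CustID, Balance, OpenDate → AcctNo is not contained in any single fragment, but the restricted closure of its left-hand side across the fragments still reaches the right-hand side; the remaining FDs each lie inside some fragment. All dependencies are preserved.

lossless and dependency-preserving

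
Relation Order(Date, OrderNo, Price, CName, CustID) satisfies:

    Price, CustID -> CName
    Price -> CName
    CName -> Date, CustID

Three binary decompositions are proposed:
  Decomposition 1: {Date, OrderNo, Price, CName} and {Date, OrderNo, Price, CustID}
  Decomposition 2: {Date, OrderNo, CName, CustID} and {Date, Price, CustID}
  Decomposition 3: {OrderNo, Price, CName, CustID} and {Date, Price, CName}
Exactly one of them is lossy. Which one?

Decomposition 1: common = {Date, OrderNo, Price}, closure = {Date, OrderNo, Price, CName, CustID} → lossless.
Decomposition 2: common = {Date, CustID}, closure = {Date, CustID} → lossy.
Decomposition 3: common = {Price, CName}, closure = {Date, Price, CName, CustID} → lossless.

Decomposition 2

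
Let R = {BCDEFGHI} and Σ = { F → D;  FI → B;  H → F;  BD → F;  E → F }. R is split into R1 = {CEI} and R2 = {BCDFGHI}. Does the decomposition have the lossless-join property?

Common attributes: R1 ∩ R2 = {CI}.
No dependency enlarges {CI}, so (CI)⁺ = {CI}.
The closure contains neither all of R1 = {CEI} nor all of R2 = {BCDFGHI}, so the common attributes are not a superkey of either fragment. The join is lossy.

No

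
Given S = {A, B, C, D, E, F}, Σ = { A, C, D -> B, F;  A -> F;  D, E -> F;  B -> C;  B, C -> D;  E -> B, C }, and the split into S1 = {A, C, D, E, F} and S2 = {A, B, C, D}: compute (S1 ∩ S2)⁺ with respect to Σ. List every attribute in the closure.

S1 ∩ S2 = {A, C, D}.
A, C, D → B, F applies, adding B, F
Closure: {A, B, C, D, F}.

A, B, C, D, F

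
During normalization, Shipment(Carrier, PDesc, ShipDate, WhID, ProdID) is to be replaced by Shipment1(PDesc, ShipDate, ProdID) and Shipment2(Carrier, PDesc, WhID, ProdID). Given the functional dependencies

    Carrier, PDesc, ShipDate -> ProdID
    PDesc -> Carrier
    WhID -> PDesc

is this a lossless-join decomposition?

Common attributes: Shipment1 ∩ Shipment2 = {PDesc, ProdID}.
Closure of {PDesc, ProdID}: PDesc → Carrier applies, adding Carrier. So (PDesc, ProdID)⁺ = {Carrier, PDesc, ProdID}.
The closure contains neither all of Shipment1 = {PDesc, ShipDate, ProdID} nor all of Shipment2 = {Carrier, PDesc, WhID, ProdID}, so the common attributes are not a superkey of either fragment. The join is lossy.

No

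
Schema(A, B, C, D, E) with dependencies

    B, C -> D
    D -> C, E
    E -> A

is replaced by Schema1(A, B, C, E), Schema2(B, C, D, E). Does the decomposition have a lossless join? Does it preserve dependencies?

lossless and dependency-preserving

Lossless test: (B, C, E)⁺ = {A, B, C, D, E}, which contains all of one fragment — lossless.
Dependency preservation: every FD's attributes lie within a single fragment, so each can be enforced locally — preserved.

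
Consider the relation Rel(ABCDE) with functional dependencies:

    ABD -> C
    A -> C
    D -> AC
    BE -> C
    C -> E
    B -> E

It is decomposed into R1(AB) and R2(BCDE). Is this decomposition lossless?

Common attributes: R1 ∩ R2 = {B}.
Closure of {B}: B → E applies, adding E; BE → C applies, adding C. So (B)⁺ = {BCE}.
The closure contains neither all of R1 = {AB} nor all of R2 = {BCDE}, so the common attributes are not a superkey of either fragment. The join is lossy.

No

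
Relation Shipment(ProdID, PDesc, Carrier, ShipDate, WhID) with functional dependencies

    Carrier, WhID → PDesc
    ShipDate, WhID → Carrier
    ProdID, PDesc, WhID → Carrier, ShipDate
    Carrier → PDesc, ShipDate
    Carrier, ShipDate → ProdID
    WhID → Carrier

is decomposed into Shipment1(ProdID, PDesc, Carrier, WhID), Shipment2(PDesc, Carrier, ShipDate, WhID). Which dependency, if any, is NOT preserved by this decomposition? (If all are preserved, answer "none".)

none

Carrier, WhID → PDesc lies within Shipment1.
ShipDate, WhID → Carrier lies within Shipment2.
ProdID, PDesc, WhID → Carrier, ShipDate: restricted closure across fragments reaches Carrier, ShipDate.
Carrier → PDesc, ShipDate lies within Shipment2.
Carrier, ShipDate → ProdID: restricted closure across fragments reaches ProdID.
WhID → Carrier lies within Shipment1.
Every dependency is enforceable on the fragments, so the decomposition is dependency-preserving.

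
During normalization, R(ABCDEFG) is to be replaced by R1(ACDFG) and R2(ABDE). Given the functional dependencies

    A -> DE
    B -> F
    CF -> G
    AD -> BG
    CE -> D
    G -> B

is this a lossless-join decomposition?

Common attributes: R1 ∩ R2 = {AD}.
Closure of {AD}: A → DE applies, adding E; AD → BG applies, adding BG; B → F applies, adding F. So (AD)⁺ = {ABDEFG}.
This closure contains every attribute of R2, so R1 ∩ R2 → R2. The join is lossless.

Yes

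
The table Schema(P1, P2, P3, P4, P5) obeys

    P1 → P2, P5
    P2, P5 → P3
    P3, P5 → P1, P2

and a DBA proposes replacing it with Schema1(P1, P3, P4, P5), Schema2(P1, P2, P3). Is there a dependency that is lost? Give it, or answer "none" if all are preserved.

Check P2, P5 → P3: no single fragment contains all of {P2, P3, P5}, and the restricted closure of {P2, P5} across the fragments never reaches {P3}.
P1 → P2, P5 is preserved.
P3, P5 → P1, P2 is preserved.

P2, P5 → P3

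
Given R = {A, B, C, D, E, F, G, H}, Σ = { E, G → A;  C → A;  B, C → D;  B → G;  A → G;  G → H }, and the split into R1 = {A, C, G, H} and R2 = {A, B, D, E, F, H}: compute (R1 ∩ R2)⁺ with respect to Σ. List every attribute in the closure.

R1 ∩ R2 = {A, H}.
A → G applies, adding G
Closure: {A, G, H}.

A, G, H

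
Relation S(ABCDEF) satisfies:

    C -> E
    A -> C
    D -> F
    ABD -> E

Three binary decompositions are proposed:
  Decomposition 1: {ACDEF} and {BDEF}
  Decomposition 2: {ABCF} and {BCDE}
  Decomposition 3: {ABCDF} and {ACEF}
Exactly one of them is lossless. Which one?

Decomposition 3

Decomposition 1: common = {DEF}, closure = {DEF} → lossy.
Decomposition 2: common = {BC}, closure = {BCE} → lossy.
Decomposition 3: common = {ACF}, closure = {ACEF} → lossless.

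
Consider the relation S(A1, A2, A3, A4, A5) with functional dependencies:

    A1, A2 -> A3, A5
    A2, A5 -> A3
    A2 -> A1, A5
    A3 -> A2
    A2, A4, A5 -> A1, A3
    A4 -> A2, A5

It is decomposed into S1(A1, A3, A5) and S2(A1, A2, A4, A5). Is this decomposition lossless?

No

Common attributes: S1 ∩ S2 = {A1, A5}.
No dependency enlarges {A1, A5}, so (A1, A5)⁺ = {A1, A5}.
The closure contains neither all of S1 = {A1, A3, A5} nor all of S2 = {A1, A2, A4, A5}, so the common attributes are not a superkey of either fragment. The join is lossy.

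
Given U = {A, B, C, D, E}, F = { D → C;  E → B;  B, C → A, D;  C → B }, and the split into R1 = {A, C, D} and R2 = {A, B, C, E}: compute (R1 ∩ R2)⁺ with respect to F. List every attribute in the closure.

R1 ∩ R2 = {A, C}.
C → B applies, adding B
B, C → A, D applies, adding D
Closure: {A, B, C, D}.

A, B, C, D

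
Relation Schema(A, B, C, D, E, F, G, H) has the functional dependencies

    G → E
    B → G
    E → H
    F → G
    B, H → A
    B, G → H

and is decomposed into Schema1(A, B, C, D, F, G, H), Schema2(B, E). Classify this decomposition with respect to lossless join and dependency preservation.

lossless but not dependency-preserving

Lossless test: (B)⁺ = {A, B, E, G, H}, which contains all of one fragment — lossless.
Dependency preservation: the restricted closure of {G} across the fragments never reaches {E}, so G → E cannot be enforced without a join — not preserved.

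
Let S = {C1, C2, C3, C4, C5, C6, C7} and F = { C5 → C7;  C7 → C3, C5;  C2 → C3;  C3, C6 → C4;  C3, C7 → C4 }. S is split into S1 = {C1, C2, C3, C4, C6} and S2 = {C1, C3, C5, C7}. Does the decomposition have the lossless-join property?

No

Common attributes: S1 ∩ S2 = {C1, C3}.
No dependency enlarges {C1, C3}, so (C1, C3)⁺ = {C1, C3}.
The closure contains neither all of S1 = {C1, C2, C3, C4, C6} nor all of S2 = {C1, C3, C5, C7}, so the common attributes are not a superkey of either fragment. The join is lossy.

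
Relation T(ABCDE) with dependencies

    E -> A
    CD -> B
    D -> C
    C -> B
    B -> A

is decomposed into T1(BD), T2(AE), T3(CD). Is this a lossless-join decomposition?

Chase test. Columns are ABCDE; row i has aⱼ where attribute j ∈ Ti, else bᵢⱼ.
Initial tableau (one row per fragment):
  row 1: b11 a2 b13 a4 b15
  row 2: a1 b22 b23 b24 a5
  row 3: b31 b32 a3 a4 b35
Rows 1 and 3 agree on D; apply D→C and equate their C entries.
Rows 1 and 3 agree on C; apply C→B and equate their B entries.
Rows 1 and 3 agree on B; apply B→A and equate their A entries.
No row becomes fully distinguished — the join is lossy.

No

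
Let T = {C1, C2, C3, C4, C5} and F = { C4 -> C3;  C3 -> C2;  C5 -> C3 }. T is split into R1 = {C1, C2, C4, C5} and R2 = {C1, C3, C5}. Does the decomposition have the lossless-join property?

Common attributes: R1 ∩ R2 = {C1, C5}.
Closure of {C1, C5}: C5 → C3 applies, adding C3; C3 → C2 applies, adding C2. So (C1, C5)⁺ = {C1, C2, C3, C5}.
This closure contains every attribute of R2, so R1 ∩ R2 → R2. The join is lossless.

Yes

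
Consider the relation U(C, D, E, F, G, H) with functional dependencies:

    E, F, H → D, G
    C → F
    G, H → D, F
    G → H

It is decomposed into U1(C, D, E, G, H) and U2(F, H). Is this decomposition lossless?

Common attributes: U1 ∩ U2 = {H}.
No dependency enlarges {H}, so (H)⁺ = {H}.
The closure contains neither all of U1 = {C, D, E, G, H} nor all of U2 = {F, H}, so the common attributes are not a superkey of either fragment. The join is lossy.

No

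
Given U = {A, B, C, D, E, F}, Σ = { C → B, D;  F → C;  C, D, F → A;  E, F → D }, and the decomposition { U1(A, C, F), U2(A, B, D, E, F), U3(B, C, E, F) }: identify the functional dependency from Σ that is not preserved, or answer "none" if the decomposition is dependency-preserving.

C → B, D

Check C → B, D: no single fragment contains all of {B, C, D}, and the restricted closure of {C} across the fragments never reaches {B, D}.
F → C is preserved.
C, D, F → A is preserved.
E, F → D is preserved.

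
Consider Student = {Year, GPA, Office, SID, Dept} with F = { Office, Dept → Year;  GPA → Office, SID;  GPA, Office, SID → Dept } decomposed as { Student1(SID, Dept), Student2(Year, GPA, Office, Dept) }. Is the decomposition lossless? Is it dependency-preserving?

lossy and not dependency-preserving

Lossless test: (Dept)⁺ = {Dept}, which is a superkey of neither fragment — lossy.
Dependency preservation: the restricted closure of {GPA} across the fragments never reaches {Office, SID}, so GPA → Office, SID cannot be enforced without a join — not preserved.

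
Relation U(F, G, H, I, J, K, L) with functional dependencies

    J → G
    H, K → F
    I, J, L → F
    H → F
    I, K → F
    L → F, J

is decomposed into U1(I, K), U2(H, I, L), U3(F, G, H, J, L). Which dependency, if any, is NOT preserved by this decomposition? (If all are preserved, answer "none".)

I, K → F

Check I, K → F: no single fragment contains all of {F, I, K}, and the restricted closure of {I, K} across the fragments never reaches {F}.
J → G is preserved.
H, K → F is preserved.
I, J, L → F is preserved.
H → F is preserved.
L → F, J is preserved.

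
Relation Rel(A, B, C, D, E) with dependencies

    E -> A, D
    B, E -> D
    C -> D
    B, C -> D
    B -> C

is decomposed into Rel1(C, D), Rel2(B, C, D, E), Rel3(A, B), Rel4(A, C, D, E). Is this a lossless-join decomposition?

Chase test. Columns are A, B, C, D, E; row i has aⱼ where attribute j ∈ Reli, else bᵢⱼ.
Initial tableau (one row per fragment):
  row 1: b11 b12 a3 a4 b15
  row 2: b21 a2 a3 a4 a5
  row 3: a1 a2 b33 b34 b35
  row 4: a1 b42 a3 a4 a5
Rows 2 and 4 agree on E; apply E→A, D and equate their A, D entries.
Rows 2 and 3 agree on B; apply B→C and equate their C entries.
Rows 1 and 3 agree on C; apply C→D and equate their D entries.
Row 2 is now all distinguished symbols — the join is lossless.

Yes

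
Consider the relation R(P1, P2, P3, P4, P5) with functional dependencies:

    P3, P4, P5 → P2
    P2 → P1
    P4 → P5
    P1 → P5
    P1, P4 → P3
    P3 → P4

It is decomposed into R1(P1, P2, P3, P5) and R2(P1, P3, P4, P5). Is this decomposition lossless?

Common attributes: R1 ∩ R2 = {P1, P3, P5}.
Closure of {P1, P3, P5}: P3 → P4 applies, adding P4; P3, P4, P5 → P2 applies, adding P2. So (P1, P3, P5)⁺ = {P1, P2, P3, P4, P5}.
This closure contains every attribute of R1, so R1 ∩ R2 → R1. The join is lossless.

Yes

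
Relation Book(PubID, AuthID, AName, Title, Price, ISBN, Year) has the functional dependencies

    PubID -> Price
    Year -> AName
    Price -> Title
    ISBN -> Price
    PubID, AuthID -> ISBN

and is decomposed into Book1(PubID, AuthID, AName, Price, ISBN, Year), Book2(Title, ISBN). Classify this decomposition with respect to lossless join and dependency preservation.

lossless but not dependency-preserving

Lossless test: (ISBN)⁺ = {Title, Price, ISBN}, which contains all of one fragment — lossless.
Dependency preservation: the restricted closure of {Price} across the fragments never reaches {Title}, so Price → Title cannot be enforced without a join — not preserved.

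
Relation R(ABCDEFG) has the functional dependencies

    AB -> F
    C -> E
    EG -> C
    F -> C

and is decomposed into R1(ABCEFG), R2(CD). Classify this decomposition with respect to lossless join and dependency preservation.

Lossless test: (C)⁺ = {CE}, which is a superkey of neither fragment — lossy.
Dependency preservation: every FD's attributes lie within a single fragment, so each can be enforced locally — preserved.

lossy but dependency-preserving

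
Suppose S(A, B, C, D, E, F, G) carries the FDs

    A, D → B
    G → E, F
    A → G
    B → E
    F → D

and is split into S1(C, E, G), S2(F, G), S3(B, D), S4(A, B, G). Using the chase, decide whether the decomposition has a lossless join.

Chase test. Columns are A, B, C, D, E, F, G; row i has aⱼ where attribute j ∈ Si, else bᵢⱼ.
Initial tableau (one row per fragment):
  row 1: b11 b12 a3 b14 a5 b16 a7
  row 2: b21 b22 b23 b24 b25 a6 a7
  row 3: b31 a2 b33 a4 b35 b36 b37
  row 4: a1 a2 b43 b44 b45 b46 a7
Rows 1 and 2 agree on G; apply G→E, F and equate their E, F entries.
Rows 1 and 4 agree on G; apply G→E, F and equate their E, F entries.
Rows 3 and 4 agree on B; apply B→E and equate their E entries.
Rows 1 and 2 agree on F; apply F→D and equate their D entries.
Rows 1 and 4 agree on F; apply F→D and equate their D entries.
No row becomes fully distinguished — the join is lossy.

No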